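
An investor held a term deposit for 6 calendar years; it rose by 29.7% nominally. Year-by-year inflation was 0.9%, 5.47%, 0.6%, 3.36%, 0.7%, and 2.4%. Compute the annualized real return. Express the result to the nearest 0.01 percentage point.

Cumulative inflation factor: 1.009 × 1.0547 × 1.006 × 1.0336 × 1.007 × 1.024 ≈ 1.14104.
Nominal growth factor: 1.29700. Real growth factor = 1.29700 / 1.14104 ≈ 1.13668.
Annualized: 1.13668^(1/6) − 1 ≈ 0.02158.

2.16%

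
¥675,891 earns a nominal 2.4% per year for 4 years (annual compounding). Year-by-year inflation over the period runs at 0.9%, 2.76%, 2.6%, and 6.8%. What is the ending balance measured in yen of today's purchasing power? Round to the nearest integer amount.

¥654,098

Nominal value at maturity: ¥675,891 × (1 + 2.4%)^4 ≈ ¥743,150.
Price-level factor over 4 years: 1.009 × 1.0276 × 1.026 × 1.068 ≈ 1.1361452976.
The maturity value deflated by that factor is the answer in today's purchasing power.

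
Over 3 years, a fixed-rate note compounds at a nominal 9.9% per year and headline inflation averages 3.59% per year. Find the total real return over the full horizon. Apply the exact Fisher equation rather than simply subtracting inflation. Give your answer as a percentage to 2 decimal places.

19.41%

The annual real rate is (1+9.9%)/(1+3.59%) − 1 = 6.0913%.
Compounded over 3 years: (1 + 0.060913)^3 − 1 ≈ 0.19410.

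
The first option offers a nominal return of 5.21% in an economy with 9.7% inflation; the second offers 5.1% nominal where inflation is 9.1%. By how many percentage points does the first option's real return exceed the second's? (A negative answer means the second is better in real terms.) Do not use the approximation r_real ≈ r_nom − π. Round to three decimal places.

-0.427

The first option real return: 1.0521/1.097 − 1 = -4.0930%.
The second real return: 1.051/1.091 − 1 = -3.6664%.
Difference: -4.0930 − (-3.6664) = -0.4266 pp.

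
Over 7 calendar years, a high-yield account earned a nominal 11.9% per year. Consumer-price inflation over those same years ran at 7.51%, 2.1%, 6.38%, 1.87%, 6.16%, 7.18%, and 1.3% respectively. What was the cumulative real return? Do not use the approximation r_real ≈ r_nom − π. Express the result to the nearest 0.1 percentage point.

Cumulative inflation factor: 1.0751 × 1.021 × 1.0638 × 1.0187 × 1.0616 × 1.0718 × 1.013 ≈ 1.37109.
Nominal growth factor: 2.19690. Real growth factor = 2.19690 / 1.37109 ≈ 1.60231.
Total real return ≈ 60.2307%.

60.2%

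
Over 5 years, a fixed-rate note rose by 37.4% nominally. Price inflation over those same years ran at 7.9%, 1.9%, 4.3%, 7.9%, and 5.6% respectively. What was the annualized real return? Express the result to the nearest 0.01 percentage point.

Cumulative inflation factor: 1.079 × 1.019 × 1.043 × 1.079 × 1.056 ≈ 1.30667.
Nominal growth factor: 1.37400. Real growth factor = 1.37400 / 1.30667 ≈ 1.05153.
Annualized: 1.05153^(1/5) − 1 ≈ 0.01010.

1.01%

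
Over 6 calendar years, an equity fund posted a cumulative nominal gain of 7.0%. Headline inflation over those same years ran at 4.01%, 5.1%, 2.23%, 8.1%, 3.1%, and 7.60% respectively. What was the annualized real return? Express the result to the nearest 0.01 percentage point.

Cumulative inflation factor: 1.0401 × 1.051 × 1.0223 × 1.081 × 1.031 × 1.0760 ≈ 1.34015.
Nominal growth factor: 1.07000. Real growth factor = 1.07000 / 1.34015 ≈ 0.79842.
Annualized: 0.79842^(1/6) − 1 ≈ -0.03683.

-3.68%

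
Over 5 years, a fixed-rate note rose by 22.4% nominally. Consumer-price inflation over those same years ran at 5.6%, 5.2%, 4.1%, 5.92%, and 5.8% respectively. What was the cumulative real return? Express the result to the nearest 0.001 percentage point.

-5.553%

Cumulative inflation factor: 1.056 × 1.052 × 1.041 × 1.0592 × 1.058 ≈ 1.29597.
Nominal growth factor: 1.22400. Real growth factor = 1.22400 / 1.29597 ≈ 0.94447.
Total real return ≈ -5.5532%.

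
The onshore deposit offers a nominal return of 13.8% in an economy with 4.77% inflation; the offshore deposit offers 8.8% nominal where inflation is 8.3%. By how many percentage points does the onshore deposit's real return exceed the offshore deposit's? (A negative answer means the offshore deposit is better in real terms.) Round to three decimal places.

The onshore deposit real return: 1.138/1.0477 − 1 = 8.6189%.
The offshore deposit real return: 1.088/1.083 − 1 = 0.4617%.
Difference: 8.6189 − 0.4617 = 8.1572 pp.

8.157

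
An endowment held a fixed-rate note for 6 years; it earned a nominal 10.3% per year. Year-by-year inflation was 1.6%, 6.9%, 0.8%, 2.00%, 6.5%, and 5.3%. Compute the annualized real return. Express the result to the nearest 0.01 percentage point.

6.24%

Cumulative inflation factor: 1.016 × 1.069 × 1.008 × 1.0200 × 1.065 × 1.053 ≈ 1.25230.
Nominal growth factor: 1.80075. Real growth factor = 1.80075 / 1.25230 ≈ 1.43795.
Annualized: 1.43795^(1/6) − 1 ≈ 0.06241.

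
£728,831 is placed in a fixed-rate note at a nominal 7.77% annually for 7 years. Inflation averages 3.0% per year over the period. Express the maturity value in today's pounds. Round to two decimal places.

Nominal value at maturity: £728,831 × (1 + 7.77%)^7 ≈ £1,230,586.13.
Price-level factor over 7 years: (1 + 3.0%)^7 ≈ 1.2298738654.
The maturity value deflated by that factor is the answer in today's purchasing power.

£1,000,579.14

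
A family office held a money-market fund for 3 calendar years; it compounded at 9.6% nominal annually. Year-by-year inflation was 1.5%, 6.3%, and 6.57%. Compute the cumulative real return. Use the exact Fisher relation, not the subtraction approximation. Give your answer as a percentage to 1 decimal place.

Cumulative inflation factor: 1.015 × 1.063 × 1.0657 ≈ 1.14983.
Nominal growth factor: 1.31653. Real growth factor = 1.31653 / 1.14983 ≈ 1.14498.
Total real return ≈ 14.4979%.

14.5%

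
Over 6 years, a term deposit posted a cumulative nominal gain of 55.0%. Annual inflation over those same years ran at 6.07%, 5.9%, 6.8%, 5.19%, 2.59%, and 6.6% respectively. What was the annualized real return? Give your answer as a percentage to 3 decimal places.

Cumulative inflation factor: 1.0607 × 1.059 × 1.068 × 1.0519 × 1.0259 × 1.066 ≈ 1.38006.
Nominal growth factor: 1.55000. Real growth factor = 1.55000 / 1.38006 ≈ 1.12314.
Annualized: 1.12314^(1/6) − 1 ≈ 0.01954.

1.954%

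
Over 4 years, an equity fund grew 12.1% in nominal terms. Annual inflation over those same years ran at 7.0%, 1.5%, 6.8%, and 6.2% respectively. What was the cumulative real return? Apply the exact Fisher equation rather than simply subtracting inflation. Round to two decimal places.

Cumulative inflation factor: 1.070 × 1.015 × 1.068 × 1.062 ≈ 1.23182.
Nominal growth factor: 1.12100. Real growth factor = 1.12100 / 1.23182 ≈ 0.91004.
Total real return ≈ -8.9961%.

-9.00%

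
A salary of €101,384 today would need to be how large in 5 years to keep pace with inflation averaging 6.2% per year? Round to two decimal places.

Cumulative price-level factor: (1+6.2%)^5 ≈ 1.3508980778.
Multiplying €101,384 by the price-level factor gives the future nominal sum.

€136,959.45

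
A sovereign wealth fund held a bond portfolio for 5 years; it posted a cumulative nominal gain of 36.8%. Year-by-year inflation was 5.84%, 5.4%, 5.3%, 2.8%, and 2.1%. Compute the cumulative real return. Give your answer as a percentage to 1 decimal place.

Cumulative inflation factor: 1.0584 × 1.054 × 1.053 × 1.028 × 1.021 ≈ 1.23293.
Nominal growth factor: 1.36800. Real growth factor = 1.36800 / 1.23293 ≈ 1.10955.
Total real return ≈ 10.9554%.

11.0%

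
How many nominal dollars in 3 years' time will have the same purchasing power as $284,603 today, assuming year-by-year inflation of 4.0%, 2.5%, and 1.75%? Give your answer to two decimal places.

Cumulative price-level factor: 1.040 × 1.025 × 1.0175 = 1.084655.
Multiplying $284,603 by the price-level factor gives the future nominal sum.

$308,696.07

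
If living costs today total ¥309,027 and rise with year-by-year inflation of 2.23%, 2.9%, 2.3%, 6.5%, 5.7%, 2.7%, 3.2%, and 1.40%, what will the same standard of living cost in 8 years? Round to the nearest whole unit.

¥402,326

Cumulative price-level factor: 1.0223 × 1.029 × 1.023 × 1.065 × 1.057 × 1.027 × 1.032 × 1.0140 ≈ 1.3019132897.
The nominal amount required is ¥309,027 scaled up by that factor.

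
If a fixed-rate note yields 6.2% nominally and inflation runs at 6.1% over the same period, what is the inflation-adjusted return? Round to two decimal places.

Real return via the Fisher equation: (1 + 6.2%)/(1 + 6.1%) − 1 = 1.062/1.061 − 1 ≈ 0.00094.

0.09%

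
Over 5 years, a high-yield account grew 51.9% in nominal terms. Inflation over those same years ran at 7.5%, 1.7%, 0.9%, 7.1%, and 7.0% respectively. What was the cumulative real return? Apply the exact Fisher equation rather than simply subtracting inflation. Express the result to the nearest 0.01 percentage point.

Cumulative inflation factor: 1.075 × 1.017 × 1.009 × 1.071 × 1.070 ≈ 1.26414.
Nominal growth factor: 1.51900. Real growth factor = 1.51900 / 1.26414 ≈ 1.20161.
Total real return ≈ 20.1611%.

20.16%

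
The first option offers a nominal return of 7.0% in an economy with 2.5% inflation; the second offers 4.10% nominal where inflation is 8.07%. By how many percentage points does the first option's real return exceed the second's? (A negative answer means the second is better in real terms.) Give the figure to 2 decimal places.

8.06

The first option real return: 1.070/1.025 − 1 = 4.390%.
The second real return: 1.0410/1.0807 − 1 = -3.674%.
Difference: 4.390 − (-3.674) = 8.064 pp.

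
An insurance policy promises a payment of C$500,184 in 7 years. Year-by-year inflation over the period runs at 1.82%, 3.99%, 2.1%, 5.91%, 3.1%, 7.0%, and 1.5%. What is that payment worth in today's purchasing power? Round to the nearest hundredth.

C$390,152.08

Price-level factor over 7 years: 1.0182 × 1.0399 × 1.021 × 1.0591 × 1.031 × 1.070 × 1.015 ≈ 1.2820231464.
Purchasing power today: C$500,184 divided by that factor.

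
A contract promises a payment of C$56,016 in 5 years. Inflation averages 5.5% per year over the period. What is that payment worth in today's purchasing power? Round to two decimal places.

Price-level factor over 5 years: (1 + 5.5%)^5 ≈ 1.3069600064.
Purchasing power today: C$56,016 divided by that factor.

C$42,859.77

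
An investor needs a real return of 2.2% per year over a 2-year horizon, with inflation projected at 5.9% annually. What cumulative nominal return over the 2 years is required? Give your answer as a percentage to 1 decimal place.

17.1%

Required annual nominal rate: (1+2.2%)(1+5.9%) − 1 = 8.2298%.
Cumulative over 2 years: (1 + 0.082298)^2 − 1 ≈ 0.17137.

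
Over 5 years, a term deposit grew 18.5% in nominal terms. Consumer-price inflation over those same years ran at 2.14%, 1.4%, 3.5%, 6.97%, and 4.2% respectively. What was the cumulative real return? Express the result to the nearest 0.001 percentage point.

Cumulative inflation factor: 1.0214 × 1.014 × 1.035 × 1.0697 × 1.042 ≈ 1.19482.
Nominal growth factor: 1.18500. Real growth factor = 1.18500 / 1.19482 ≈ 0.99178.
Total real return ≈ -0.8222%.

-0.822%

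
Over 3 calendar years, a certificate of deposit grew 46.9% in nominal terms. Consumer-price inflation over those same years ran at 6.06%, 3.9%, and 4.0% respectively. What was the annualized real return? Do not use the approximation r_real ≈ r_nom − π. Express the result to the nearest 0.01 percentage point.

Cumulative inflation factor: 1.0606 × 1.039 × 1.040 ≈ 1.14604.
Nominal growth factor: 1.46900. Real growth factor = 1.46900 / 1.14604 ≈ 1.28180.
Annualized: 1.28180^(1/3) − 1 ≈ 0.08628.

8.63%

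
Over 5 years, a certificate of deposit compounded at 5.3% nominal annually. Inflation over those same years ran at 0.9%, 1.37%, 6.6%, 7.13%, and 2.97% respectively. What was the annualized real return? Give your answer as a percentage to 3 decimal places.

Cumulative inflation factor: 1.009 × 1.0137 × 1.066 × 1.0713 × 1.0297 ≈ 1.20276.
Nominal growth factor: 1.29462. Real growth factor = 1.29462 / 1.20276 ≈ 1.07637.
Annualized: 1.07637^(1/5) − 1 ≈ 0.01483.

1.483%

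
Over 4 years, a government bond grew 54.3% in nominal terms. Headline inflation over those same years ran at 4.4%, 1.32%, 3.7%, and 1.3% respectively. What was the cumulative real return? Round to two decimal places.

Cumulative inflation factor: 1.044 × 1.0132 × 1.037 × 1.013 ≈ 1.11118.
Nominal growth factor: 1.54300. Real growth factor = 1.54300 / 1.11118 ≈ 1.38862.
Total real return ≈ 38.8616%.

38.86%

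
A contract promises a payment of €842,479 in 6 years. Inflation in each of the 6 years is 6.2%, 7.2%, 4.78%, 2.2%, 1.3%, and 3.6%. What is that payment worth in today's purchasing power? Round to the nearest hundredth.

Price-level factor over 6 years: 1.062 × 1.072 × 1.0478 × 1.022 × 1.013 × 1.036 ≈ 1.2794337207.
Purchasing power today: €842,479 divided by that factor.

€658,478.03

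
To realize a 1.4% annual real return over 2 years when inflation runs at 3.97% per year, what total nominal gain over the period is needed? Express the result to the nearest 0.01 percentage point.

11.15%

Required annual nominal rate: (1+1.4%)(1+3.97%) − 1 = 5.42558%.
Cumulative over 2 years: (1 + 0.0542558)^2 − 1 ≈ 0.11146.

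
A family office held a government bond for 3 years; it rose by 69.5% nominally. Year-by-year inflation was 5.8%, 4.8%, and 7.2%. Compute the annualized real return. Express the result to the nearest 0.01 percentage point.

12.56%

Cumulative inflation factor: 1.058 × 1.048 × 1.072 ≈ 1.18862.
Nominal growth factor: 1.69500. Real growth factor = 1.69500 / 1.18862 ≈ 1.42603.
Annualized: 1.42603^(1/3) − 1 ≈ 0.12558.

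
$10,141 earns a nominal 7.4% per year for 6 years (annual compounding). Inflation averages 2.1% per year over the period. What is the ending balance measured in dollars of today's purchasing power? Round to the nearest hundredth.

$13,738.90

Nominal value at maturity: $10,141 × (1 + 7.4%)^6 ≈ $15,563.47.
Price-level factor over 6 years: (1 + 2.1%)^6 ≈ 1.1328031618.
The maturity value deflated by that factor is the answer in today's purchasing power.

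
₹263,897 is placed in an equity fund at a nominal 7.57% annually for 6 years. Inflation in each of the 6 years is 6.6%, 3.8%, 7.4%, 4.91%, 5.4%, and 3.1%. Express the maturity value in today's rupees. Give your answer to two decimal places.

₹301,791.12

Nominal value at maturity: ₹263,897 × (1 + 7.57%)^6 ≈ ₹408,866.44.
Price-level factor over 6 years: 1.066 × 1.038 × 1.074 × 1.0491 × 1.054 × 1.031 ≈ 1.3547994222.
The maturity value deflated by that factor is the answer in today's purchasing power.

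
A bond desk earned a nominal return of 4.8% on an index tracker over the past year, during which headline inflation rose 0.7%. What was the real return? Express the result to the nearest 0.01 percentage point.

Real return via the Fisher equation: (1 + 4.8%)/(1 + 0.7%) − 1 = 1.048/1.007 − 1 ≈ 0.04071.

4.07%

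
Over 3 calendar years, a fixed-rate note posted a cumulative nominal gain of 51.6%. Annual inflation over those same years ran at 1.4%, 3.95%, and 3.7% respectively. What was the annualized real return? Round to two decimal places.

Cumulative inflation factor: 1.014 × 1.0395 × 1.037 ≈ 1.09305.
Nominal growth factor: 1.51600. Real growth factor = 1.51600 / 1.09305 ≈ 1.38694.
Annualized: 1.38694^(1/3) − 1 ≈ 0.11520.

11.52%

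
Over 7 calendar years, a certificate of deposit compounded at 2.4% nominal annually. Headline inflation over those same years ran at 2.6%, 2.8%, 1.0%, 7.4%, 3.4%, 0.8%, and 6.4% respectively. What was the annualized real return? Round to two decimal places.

Cumulative inflation factor: 1.026 × 1.028 × 1.010 × 1.074 × 1.034 × 1.008 × 1.064 ≈ 1.26879.
Nominal growth factor: 1.18059. Real growth factor = 1.18059 / 1.26879 ≈ 0.93049.
Annualized: 0.93049^(1/7) − 1 ≈ -0.01024.

-1.02%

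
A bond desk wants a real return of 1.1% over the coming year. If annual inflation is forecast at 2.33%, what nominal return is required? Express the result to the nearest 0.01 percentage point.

3.46%

By the Fisher equation, 1 + r_nom = (1 + 1.1%)(1 + 2.33%) = 1.011 × 1.0233 = 1.0345563.
So r_nom = 3.45563%.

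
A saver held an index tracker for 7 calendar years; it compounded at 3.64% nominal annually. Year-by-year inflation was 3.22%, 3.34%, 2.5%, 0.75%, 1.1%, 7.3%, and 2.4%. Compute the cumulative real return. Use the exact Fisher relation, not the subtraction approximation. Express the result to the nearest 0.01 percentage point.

Cumulative inflation factor: 1.0322 × 1.0334 × 1.025 × 1.0075 × 1.011 × 1.073 × 1.024 ≈ 1.22364.
Nominal growth factor: 1.28437. Real growth factor = 1.28437 / 1.22364 ≈ 1.04964.
Total real return ≈ 4.9639%.

4.96%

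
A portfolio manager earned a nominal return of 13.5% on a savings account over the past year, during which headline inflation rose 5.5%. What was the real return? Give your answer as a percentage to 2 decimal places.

Real return via the Fisher equation: (1 + 13.5%)/(1 + 5.5%) − 1 = 1.135/1.055 − 1 ≈ 0.07583.

7.58%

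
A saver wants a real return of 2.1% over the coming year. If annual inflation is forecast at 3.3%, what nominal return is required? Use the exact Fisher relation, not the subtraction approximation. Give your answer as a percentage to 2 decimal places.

By the Fisher equation, 1 + r_nom = (1 + 2.1%)(1 + 3.3%) = 1.021 × 1.033 = 1.054693.
So r_nom = 5.4693%.

5.47%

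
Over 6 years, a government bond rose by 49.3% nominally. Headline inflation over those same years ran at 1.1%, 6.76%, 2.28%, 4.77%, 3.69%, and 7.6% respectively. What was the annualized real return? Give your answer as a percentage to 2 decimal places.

2.46%

Cumulative inflation factor: 1.011 × 1.0676 × 1.0228 × 1.0477 × 1.0369 × 1.076 ≈ 1.29044.
Nominal growth factor: 1.49300. Real growth factor = 1.49300 / 1.29044 ≈ 1.15697.
Annualized: 1.15697^(1/6) − 1 ≈ 0.02460.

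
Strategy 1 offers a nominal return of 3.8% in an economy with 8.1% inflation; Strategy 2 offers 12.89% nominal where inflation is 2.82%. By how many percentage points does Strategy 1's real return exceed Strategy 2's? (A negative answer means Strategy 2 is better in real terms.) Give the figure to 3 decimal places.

Strategy 1 real return: 1.038/1.081 − 1 = -3.9778%.
Strategy 2 real return: 1.1289/1.0282 − 1 = 9.7938%.
Difference: -3.9778 − 9.7938 = -13.7716 pp.

-13.772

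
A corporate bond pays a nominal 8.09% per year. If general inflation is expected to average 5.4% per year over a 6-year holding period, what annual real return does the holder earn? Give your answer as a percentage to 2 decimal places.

With constant rates the annual real return is the same each year: (1+8.09%)/(1+5.4%) − 1 = 0.02552.

2.55%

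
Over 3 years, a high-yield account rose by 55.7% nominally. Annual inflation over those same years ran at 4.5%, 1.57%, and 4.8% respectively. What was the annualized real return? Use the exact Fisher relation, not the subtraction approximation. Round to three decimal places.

Cumulative inflation factor: 1.045 × 1.0157 × 1.048 ≈ 1.11235.
Nominal growth factor: 1.55700. Real growth factor = 1.55700 / 1.11235 ≈ 1.39973.
Annualized: 1.39973^(1/3) − 1 ≈ 0.11862.

11.862%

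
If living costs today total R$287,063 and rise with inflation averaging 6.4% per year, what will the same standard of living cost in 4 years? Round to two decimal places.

Cumulative price-level factor: (1+6.4%)^4 ≈ 1.2816413532.
The nominal amount required is R$287,063 scaled up by that factor.

R$367,911.81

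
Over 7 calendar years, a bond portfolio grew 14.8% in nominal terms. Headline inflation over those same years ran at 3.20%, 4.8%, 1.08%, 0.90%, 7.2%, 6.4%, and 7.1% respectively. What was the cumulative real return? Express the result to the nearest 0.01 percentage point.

-14.80%

Cumulative inflation factor: 1.0320 × 1.048 × 1.0108 × 1.0090 × 1.072 × 1.064 × 1.071 ≈ 1.34748.
Nominal growth factor: 1.14800. Real growth factor = 1.14800 / 1.34748 ≈ 0.85196.
Total real return ≈ -14.8041%.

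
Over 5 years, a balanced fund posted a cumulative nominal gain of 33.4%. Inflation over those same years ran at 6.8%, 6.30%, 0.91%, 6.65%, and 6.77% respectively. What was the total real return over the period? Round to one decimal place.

2.3%

Cumulative inflation factor: 1.068 × 1.0630 × 1.0091 × 1.0665 × 1.0677 ≈ 1.30451.
Nominal growth factor: 1.33400. Real growth factor = 1.33400 / 1.30451 ≈ 1.02260.
Total real return ≈ 2.2603%.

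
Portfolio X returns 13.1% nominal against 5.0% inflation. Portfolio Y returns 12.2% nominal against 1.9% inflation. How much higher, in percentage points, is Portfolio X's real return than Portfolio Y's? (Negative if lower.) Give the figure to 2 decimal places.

-2.39

Portfolio X real return: 1.131/1.050 − 1 = 7.714%.
Portfolio Y real return: 1.122/1.019 − 1 = 10.108%.
Difference: 7.714 − 10.108 = -2.394 pp.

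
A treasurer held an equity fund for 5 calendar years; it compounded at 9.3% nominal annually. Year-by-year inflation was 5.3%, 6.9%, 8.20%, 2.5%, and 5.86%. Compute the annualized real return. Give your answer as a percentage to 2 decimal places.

Cumulative inflation factor: 1.053 × 1.069 × 1.0820 × 1.025 × 1.0586 ≈ 1.32157.
Nominal growth factor: 1.55991. Real growth factor = 1.55991 / 1.32157 ≈ 1.18035.
Annualized: 1.18035^(1/5) − 1 ≈ 0.03372.

3.37%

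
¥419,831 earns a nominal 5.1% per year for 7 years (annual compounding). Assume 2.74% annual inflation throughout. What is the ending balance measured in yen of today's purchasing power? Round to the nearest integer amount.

¥492,172

Nominal value at maturity: ¥419,831 × (1 + 5.1%)^7 ≈ ¥594,694.
Price-level factor over 7 years: (1 + 2.74%)^7 ≈ 1.2083059936.
Dividing the nominal maturity value by the price-level factor gives the value in today's money.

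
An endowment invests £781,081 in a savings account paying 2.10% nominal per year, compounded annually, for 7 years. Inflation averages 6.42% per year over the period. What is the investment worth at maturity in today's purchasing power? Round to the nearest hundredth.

£584,404.41

Nominal value at maturity: £781,081 × (1 + 2.10%)^7 ≈ £903,392.06.
Price-level factor over 7 years: (1 + 6.42%)^7 ≈ 1.5458337399.
Dividing the nominal maturity value by the price-level factor gives the value in today's money.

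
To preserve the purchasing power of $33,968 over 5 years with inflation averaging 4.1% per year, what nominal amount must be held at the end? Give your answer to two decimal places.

$41,526.34

Cumulative price-level factor: (1+4.1%)^5 ≈ 1.2225134547.
Multiplying $33,968 by the price-level factor gives the future nominal sum.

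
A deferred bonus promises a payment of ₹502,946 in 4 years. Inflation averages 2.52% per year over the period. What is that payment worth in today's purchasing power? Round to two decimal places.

Price-level factor over 4 years: (1 + 2.52%)^4 ≈ 1.1046746553.
Purchasing power today: ₹502,946 divided by that factor.

₹455,288.80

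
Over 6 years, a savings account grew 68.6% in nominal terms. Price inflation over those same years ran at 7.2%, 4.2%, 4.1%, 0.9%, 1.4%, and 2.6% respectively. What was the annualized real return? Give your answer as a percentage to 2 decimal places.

Cumulative inflation factor: 1.072 × 1.042 × 1.041 × 1.009 × 1.014 × 1.026 ≈ 1.22065.
Nominal growth factor: 1.68600. Real growth factor = 1.68600 / 1.22065 ≈ 1.38124.
Annualized: 1.38124^(1/6) − 1 ≈ 0.05530.

5.53%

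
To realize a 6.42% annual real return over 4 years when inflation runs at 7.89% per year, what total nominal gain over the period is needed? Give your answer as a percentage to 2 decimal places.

73.79%

Required annual nominal rate: (1+6.42%)(1+7.89%) − 1 = 14.816538%.
Cumulative over 4 years: (1 + 0.14816538)^4 − 1 ≈ 0.73787.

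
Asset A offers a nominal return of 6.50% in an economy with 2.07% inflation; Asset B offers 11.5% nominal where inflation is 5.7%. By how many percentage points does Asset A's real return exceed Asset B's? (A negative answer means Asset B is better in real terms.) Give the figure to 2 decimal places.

Asset A real return: 1.0650/1.0207 − 1 = 4.340%.
Asset B real return: 1.115/1.057 − 1 = 5.487%.
Difference: 4.340 − 5.487 = -1.147 pp.

-1.15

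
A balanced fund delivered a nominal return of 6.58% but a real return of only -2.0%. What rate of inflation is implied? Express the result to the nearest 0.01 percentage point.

From (1+r_nom) = (1+r_real)(1+π), we get 1+π = (1 + 6.58%)/(1 − 2.0%) = 1.0658/0.980 ≈ 1.08755.
So π ≈ 8.7551%.

8.76%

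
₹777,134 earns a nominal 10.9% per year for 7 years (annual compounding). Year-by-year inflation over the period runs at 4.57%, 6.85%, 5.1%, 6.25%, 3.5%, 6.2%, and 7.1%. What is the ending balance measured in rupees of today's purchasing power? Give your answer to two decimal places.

₹1,091,563.75

Nominal value at maturity: ₹777,134 × (1 + 10.9%)^7 ≈ ₹1,603,307.16.
Price-level factor over 7 years: 1.0457 × 1.0685 × 1.051 × 1.0625 × 1.035 × 1.062 × 1.071 ≈ 1.4688167844.
The maturity value deflated by that factor is the answer in today's purchasing power.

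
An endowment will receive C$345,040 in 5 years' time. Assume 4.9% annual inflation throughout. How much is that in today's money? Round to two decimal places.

Price-level factor over 5 years: (1 + 4.9%)^5 ≈ 1.2702155965.
Purchasing power today: C$345,040 divided by that factor.

C$271,638.93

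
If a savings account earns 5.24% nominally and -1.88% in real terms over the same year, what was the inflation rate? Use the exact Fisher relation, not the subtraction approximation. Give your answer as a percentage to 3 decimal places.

From (1+r_nom) = (1+r_real)(1+π), we get 1+π = (1 + 5.24%)/(1 − 1.88%) = 1.0524/0.9812 ≈ 1.07256.
So π ≈ 7.2564%.

7.256%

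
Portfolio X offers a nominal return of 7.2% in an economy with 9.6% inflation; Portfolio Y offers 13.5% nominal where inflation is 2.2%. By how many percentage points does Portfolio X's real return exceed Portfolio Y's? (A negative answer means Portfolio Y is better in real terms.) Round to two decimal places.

Portfolio X real return: 1.072/1.096 − 1 = -2.190%.
Portfolio Y real return: 1.135/1.022 − 1 = 11.057%.
Difference: -2.190 − 11.057 = -13.247 pp.

-13.25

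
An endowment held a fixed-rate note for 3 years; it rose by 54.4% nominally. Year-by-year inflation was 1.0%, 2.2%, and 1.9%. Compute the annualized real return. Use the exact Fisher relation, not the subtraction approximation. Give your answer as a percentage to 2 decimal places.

13.65%

Cumulative inflation factor: 1.010 × 1.022 × 1.019 ≈ 1.05183.
Nominal growth factor: 1.54400. Real growth factor = 1.54400 / 1.05183 ≈ 1.46791.
Annualized: 1.46791^(1/3) − 1 ≈ 0.13649.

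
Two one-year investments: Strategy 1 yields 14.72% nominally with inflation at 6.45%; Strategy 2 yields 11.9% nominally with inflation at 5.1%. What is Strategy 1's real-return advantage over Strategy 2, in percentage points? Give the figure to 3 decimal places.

1.299

Strategy 1 real return: 1.1472/1.0645 − 1 = 7.7689%.
Strategy 2 real return: 1.119/1.051 − 1 = 6.4700%.
Difference: 7.7689 − 6.4700 = 1.2989 pp.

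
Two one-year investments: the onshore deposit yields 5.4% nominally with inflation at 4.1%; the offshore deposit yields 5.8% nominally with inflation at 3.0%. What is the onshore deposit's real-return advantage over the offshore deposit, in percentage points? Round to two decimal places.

-1.47

The onshore deposit real return: 1.054/1.041 − 1 = 1.249%.
The offshore deposit real return: 1.058/1.030 − 1 = 2.718%.
Difference: 1.249 − 2.718 = -1.469 pp.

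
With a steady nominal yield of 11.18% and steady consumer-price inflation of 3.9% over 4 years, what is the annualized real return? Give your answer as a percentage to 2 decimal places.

7.01%

With constant rates the annual real return is the same each year: (1+11.18%)/(1+3.9%) − 1 = 0.07007.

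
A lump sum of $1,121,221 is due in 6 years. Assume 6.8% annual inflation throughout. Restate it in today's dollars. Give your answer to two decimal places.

Price-level factor over 6 years: (1 + 6.8%)^6 ≈ 1.4839781831.
Purchasing power today: $1,121,221 divided by that factor.

$755,550.87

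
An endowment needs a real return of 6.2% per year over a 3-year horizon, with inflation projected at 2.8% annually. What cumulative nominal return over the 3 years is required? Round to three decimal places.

Required annual nominal rate: (1+6.2%)(1+2.8%) − 1 = 9.1736%.
Cumulative over 3 years: (1 + 0.091736)^3 − 1 ≈ 0.30123.

30.123%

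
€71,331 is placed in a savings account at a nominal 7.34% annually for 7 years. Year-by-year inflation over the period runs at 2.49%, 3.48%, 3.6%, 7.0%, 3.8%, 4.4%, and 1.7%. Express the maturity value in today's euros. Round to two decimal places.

Nominal value at maturity: €71,331 × (1 + 7.34%)^7 ≈ €117,114.17.
Price-level factor over 7 years: 1.0249 × 1.0348 × 1.036 × 1.070 × 1.038 × 1.044 × 1.017 ≈ 1.2956874475.
The maturity value deflated by that factor is the answer in today's purchasing power.

€90,387.67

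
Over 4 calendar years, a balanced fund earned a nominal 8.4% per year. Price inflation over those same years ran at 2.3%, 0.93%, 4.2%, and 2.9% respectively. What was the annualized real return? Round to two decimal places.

5.68%

Cumulative inflation factor: 1.023 × 1.0093 × 1.042 × 1.029 ≈ 1.10708.
Nominal growth factor: 1.38076. Real growth factor = 1.38076 / 1.10708 ≈ 1.24721.
Annualized: 1.24721^(1/4) − 1 ≈ 0.05678.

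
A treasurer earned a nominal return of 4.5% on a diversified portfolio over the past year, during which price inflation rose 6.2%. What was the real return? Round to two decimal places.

Real return via the Fisher equation: (1 + 4.5%)/(1 + 6.2%) − 1 = 1.045/1.062 − 1 ≈ -0.01601.

-1.60%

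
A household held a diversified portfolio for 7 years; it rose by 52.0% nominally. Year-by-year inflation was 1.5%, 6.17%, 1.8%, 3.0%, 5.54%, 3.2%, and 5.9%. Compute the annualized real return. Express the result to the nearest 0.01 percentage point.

2.22%

Cumulative inflation factor: 1.015 × 1.0617 × 1.018 × 1.030 × 1.0554 × 1.032 × 1.059 ≈ 1.30330.
Nominal growth factor: 1.52000. Real growth factor = 1.52000 / 1.30330 ≈ 1.16627.
Annualized: 1.16627^(1/7) − 1 ≈ 0.02222.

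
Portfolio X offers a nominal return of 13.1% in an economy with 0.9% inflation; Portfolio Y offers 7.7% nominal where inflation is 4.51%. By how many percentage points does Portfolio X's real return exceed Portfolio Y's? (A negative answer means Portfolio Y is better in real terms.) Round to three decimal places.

Portfolio X real return: 1.131/1.009 − 1 = 12.0912%.
Portfolio Y real return: 1.077/1.0451 − 1 = 3.0523%.
Difference: 12.0912 − 3.0523 = 9.0389 pp.

9.039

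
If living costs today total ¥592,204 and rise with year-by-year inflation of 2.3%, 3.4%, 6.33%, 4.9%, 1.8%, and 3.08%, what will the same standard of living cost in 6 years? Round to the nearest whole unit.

¥733,198

Cumulative price-level factor: 1.023 × 1.034 × 1.0633 × 1.049 × 1.018 × 1.0308 ≈ 1.2380827207.
Multiplying ¥592,204 by the price-level factor gives the future nominal sum.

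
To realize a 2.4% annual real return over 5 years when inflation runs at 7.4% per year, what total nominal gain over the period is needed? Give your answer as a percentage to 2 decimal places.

60.89%

Required annual nominal rate: (1+2.4%)(1+7.4%) − 1 = 9.9776%.
Cumulative over 5 years: (1 + 0.099776)^5 − 1 ≈ 0.60887.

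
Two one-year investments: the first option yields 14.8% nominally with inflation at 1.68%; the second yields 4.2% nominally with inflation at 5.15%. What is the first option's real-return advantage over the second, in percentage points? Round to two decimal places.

13.81

The first option real return: 1.148/1.0168 − 1 = 12.903%.
The second real return: 1.042/1.0515 − 1 = -0.903%.
Difference: 12.903 − (-0.903) = 13.806 pp.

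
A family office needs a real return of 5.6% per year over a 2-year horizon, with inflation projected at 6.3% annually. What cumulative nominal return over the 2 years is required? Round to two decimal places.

26.01%

Required annual nominal rate: (1+5.6%)(1+6.3%) − 1 = 12.2528%.
Cumulative over 2 years: (1 + 0.122528)^2 − 1 ≈ 0.26007.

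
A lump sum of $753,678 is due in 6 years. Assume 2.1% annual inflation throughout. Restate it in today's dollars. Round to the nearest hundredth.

Price-level factor over 6 years: (1 + 2.1%)^6 ≈ 1.1328031618.
Purchasing power today: $753,678 divided by that factor.

$665,321.24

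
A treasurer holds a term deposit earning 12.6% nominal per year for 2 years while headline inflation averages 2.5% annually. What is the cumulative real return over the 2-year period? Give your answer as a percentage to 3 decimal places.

20.678%

The annual real rate is (1+12.6%)/(1+2.5%) − 1 = 9.8537%.
Compounded over 2 years: (1 + 0.098537)^2 − 1 ≈ 0.20678.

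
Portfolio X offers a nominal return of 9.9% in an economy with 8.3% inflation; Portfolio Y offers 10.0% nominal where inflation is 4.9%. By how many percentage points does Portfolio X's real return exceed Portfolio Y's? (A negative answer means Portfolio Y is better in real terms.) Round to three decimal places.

-3.384

Portfolio X real return: 1.099/1.083 − 1 = 1.4774%.
Portfolio Y real return: 1.100/1.049 − 1 = 4.8618%.
Difference: 1.4774 − 4.8618 = -3.3844 pp.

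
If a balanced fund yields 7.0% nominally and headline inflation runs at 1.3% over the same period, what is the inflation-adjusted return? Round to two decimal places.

5.63%

Real return via the Fisher equation: (1 + 7.0%)/(1 + 1.3%) − 1 = 1.070/1.013 − 1 ≈ 0.05627.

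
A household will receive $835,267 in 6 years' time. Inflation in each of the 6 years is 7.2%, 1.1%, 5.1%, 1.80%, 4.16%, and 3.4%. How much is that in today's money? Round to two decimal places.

Price-level factor over 6 years: 1.072 × 1.011 × 1.051 × 1.0180 × 1.0416 × 1.034 ≈ 1.2488720467.
Purchasing power today: $835,267 divided by that factor.

$668,817.12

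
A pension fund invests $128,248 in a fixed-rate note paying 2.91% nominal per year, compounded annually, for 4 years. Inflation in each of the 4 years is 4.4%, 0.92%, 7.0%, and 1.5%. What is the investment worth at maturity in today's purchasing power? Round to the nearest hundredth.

$125,705.23

Nominal value at maturity: $128,248 × (1 + 2.91%)^4 ≈ $143,840.41.
Price-level factor over 4 years: 1.044 × 1.0092 × 1.070 × 1.015 ≈ 1.1442674930.
The maturity value deflated by that factor is the answer in today's purchasing power.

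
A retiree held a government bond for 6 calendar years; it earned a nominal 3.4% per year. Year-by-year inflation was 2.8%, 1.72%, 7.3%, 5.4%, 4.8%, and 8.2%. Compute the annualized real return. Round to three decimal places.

Cumulative inflation factor: 1.028 × 1.0172 × 1.073 × 1.054 × 1.048 × 1.082 ≈ 1.34100.
Nominal growth factor: 1.22215. Real growth factor = 1.22215 / 1.34100 ≈ 0.91137.
Annualized: 0.91137^(1/6) − 1 ≈ -0.01535.

-1.535%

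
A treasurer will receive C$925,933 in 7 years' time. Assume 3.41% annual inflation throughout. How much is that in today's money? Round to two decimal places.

C$732,220.35

Price-level factor over 7 years: (1 + 3.41%)^7 ≈ 1.2645551275.
Purchasing power today: C$925,933 divided by that factor.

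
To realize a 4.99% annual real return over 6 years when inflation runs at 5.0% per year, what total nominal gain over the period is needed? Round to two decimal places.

Required annual nominal rate: (1+4.99%)(1+5.0%) − 1 = 10.2395%.
Cumulative over 6 years: (1 + 0.102395)^6 − 1 ≈ 0.79483.

79.48%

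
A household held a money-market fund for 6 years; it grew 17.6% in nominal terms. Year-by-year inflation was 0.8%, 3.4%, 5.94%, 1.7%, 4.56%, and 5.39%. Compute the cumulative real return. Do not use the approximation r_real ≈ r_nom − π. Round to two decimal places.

-4.97%

Cumulative inflation factor: 1.008 × 1.034 × 1.0594 × 1.017 × 1.0456 × 1.0539 ≈ 1.23745.
Nominal growth factor: 1.17600. Real growth factor = 1.17600 / 1.23745 ≈ 0.95034.
Total real return ≈ -4.9657%.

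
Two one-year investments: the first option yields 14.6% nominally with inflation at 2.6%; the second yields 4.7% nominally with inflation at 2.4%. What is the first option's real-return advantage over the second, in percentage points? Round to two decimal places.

The first option real return: 1.146/1.026 − 1 = 11.696%.
The second real return: 1.047/1.024 − 1 = 2.246%.
Difference: 11.696 − 2.246 = 9.450 pp.

9.45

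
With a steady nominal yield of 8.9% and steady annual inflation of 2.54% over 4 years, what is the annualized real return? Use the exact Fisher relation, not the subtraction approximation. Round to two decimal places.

With constant rates the annual real return is the same each year: (1+8.9%)/(1+2.54%) − 1 = 0.06202.

6.20%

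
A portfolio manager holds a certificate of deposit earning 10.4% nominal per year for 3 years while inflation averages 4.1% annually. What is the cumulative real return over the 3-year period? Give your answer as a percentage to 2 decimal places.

The annual real rate is (1+10.4%)/(1+4.1%) − 1 = 6.0519%.
Compounded over 3 years: (1 + 0.060519)^3 − 1 ≈ 0.19277.

19.28%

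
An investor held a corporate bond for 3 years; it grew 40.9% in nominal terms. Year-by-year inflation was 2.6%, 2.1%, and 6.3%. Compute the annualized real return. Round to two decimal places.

Cumulative inflation factor: 1.026 × 1.021 × 1.063 ≈ 1.11354.
Nominal growth factor: 1.40900. Real growth factor = 1.40900 / 1.11354 ≈ 1.26533.
Annualized: 1.26533^(1/3) − 1 ≈ 0.08160.

8.16%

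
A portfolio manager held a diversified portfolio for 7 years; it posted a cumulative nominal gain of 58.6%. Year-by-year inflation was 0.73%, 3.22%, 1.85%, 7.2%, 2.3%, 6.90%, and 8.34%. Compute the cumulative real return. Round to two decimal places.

17.92%

Cumulative inflation factor: 1.0073 × 1.0322 × 1.0185 × 1.072 × 1.023 × 1.0690 × 1.0834 ≈ 1.34500.
Nominal growth factor: 1.58600. Real growth factor = 1.58600 / 1.34500 ≈ 1.17919.
Total real return ≈ 17.9187%.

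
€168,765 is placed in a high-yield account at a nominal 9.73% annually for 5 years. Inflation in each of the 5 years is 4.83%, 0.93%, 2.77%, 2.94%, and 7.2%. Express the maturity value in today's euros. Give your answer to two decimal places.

Nominal value at maturity: €168,765 × (1 + 9.73%)^5 ≈ €268,478.36.
Price-level factor over 5 years: 1.0483 × 1.0093 × 1.0277 × 1.0294 × 1.072 ≈ 1.1999168855.
Dividing the nominal maturity value by the price-level factor gives the value in today's money.

€223,747.46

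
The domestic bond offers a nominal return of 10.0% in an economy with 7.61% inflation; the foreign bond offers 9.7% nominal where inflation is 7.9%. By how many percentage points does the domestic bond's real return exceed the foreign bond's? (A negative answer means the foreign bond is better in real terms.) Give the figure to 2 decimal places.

The domestic bond real return: 1.100/1.0761 − 1 = 2.221%.
The foreign bond real return: 1.097/1.079 − 1 = 1.668%.
Difference: 2.221 − 1.668 = 0.553 pp.

0.55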